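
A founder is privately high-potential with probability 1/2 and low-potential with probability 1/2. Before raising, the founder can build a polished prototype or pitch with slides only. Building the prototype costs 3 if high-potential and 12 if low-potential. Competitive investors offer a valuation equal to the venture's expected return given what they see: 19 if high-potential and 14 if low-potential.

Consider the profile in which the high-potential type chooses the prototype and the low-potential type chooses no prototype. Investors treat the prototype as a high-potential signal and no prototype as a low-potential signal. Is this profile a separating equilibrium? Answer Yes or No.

Under these beliefs, the prototype earns valuation 19 and no prototype earns valuation 14.
high-potential: the prototype nets 19 − 3 = 16; no prototype nets 14. high-potential prefers the prototype.
low-potential: the prototype nets 19 − 12 = 7; no prototype nets 14. low-potential prefers no prototype.
Neither type deviates, so the separating profile is an equilibrium.

Yes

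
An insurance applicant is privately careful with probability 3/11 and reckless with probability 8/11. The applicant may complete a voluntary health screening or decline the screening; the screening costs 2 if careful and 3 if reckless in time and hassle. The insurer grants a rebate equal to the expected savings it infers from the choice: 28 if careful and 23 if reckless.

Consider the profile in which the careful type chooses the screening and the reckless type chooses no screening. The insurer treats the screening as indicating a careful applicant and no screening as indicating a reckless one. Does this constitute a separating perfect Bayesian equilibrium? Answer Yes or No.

Under these beliefs, the screening earns rebate 28 and no screening earns rebate 23.
careful: the screening nets 28 − 2 = 26; no screening nets 23. careful prefers the screening.
reckless: the screening nets 28 − 3 = 25; no screening nets 23. reckless would deviate to the screening.
reckless has a profitable deviation, so the profile is not an equilibrium.

No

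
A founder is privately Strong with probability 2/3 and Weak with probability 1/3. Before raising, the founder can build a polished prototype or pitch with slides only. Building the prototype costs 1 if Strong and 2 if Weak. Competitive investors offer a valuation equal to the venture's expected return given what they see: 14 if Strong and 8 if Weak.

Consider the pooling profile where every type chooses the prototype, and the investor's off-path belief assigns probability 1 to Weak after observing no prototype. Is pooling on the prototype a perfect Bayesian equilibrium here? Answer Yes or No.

Yes

On path, the investor holds the prior and pays 2/3·14 + 1/3·8 = 12. Off path (no prototype), believing Weak, it pays 8.
Strong: the prototype nets 12 − 1 = 11; no prototype nets 8. Strong stays.
Weak: the prototype nets 12 − 2 = 10; no prototype nets 8. Weak stays.
No type deviates, so pooling is sustained.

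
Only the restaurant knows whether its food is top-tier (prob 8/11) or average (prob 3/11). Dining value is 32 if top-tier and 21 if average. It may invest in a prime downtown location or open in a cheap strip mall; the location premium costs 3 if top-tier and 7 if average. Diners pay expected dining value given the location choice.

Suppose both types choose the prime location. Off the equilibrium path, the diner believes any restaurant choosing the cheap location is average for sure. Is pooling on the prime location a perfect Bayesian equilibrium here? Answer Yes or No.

Yes

On path, the diner holds the prior and pays 8/11·32 + 3/11·21 = 29. Off path (the cheap location), believing average, it pays 21.
top-tier: the prime location nets 29 − 3 = 26; the cheap location nets 21. top-tier stays.
average: the prime location nets 29 − 7 = 22; the cheap location nets 21. average stays.
No type deviates, so pooling is sustained.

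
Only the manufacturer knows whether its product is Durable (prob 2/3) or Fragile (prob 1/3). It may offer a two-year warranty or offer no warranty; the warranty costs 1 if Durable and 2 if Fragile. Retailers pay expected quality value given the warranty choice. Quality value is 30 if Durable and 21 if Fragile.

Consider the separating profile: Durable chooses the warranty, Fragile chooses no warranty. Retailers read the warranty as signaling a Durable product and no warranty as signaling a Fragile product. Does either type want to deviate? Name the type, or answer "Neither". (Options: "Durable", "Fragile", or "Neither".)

The warranty pays 30; no warranty pays 21.
Durable: assigned the warranty, nets 30 − 1 = 29; deviating to no warranty nets 21.
Fragile: assigned no warranty, nets 21; deviating to the warranty nets 30 − 2 = 28.
The Fragile type gains 7 by deviating.

Fragile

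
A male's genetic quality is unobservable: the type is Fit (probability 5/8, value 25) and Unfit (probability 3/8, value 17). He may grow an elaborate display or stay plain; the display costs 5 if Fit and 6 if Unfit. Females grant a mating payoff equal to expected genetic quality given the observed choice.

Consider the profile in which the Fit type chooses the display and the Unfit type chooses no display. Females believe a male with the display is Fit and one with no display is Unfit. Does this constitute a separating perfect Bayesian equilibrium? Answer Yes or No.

Under these beliefs, the display earns mating payoff 25 and no display earns mating payoff 17.
Fit: the display nets 25 − 5 = 20; no display nets 17. Fit prefers the display.
Unfit: the display nets 25 − 6 = 19; no display nets 17. Unfit would deviate to the display.
Unfit has a profitable deviation, so the profile is not an equilibrium.

No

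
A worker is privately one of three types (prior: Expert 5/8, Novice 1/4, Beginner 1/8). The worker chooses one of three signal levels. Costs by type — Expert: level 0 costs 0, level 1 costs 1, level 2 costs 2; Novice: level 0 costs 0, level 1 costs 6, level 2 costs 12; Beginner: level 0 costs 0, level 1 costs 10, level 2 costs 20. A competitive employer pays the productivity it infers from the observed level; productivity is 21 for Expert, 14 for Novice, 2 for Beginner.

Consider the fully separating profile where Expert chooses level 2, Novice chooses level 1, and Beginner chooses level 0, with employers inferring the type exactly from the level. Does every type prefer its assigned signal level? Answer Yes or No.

Separating wages: level 2 → 21, level 1 → 14, level 0 → 2.
Expert (assigned level 2): level 0: 2 − 0 = 2; level 1: 14 − 1 = 13; level 2: 21 − 2 = 19. Expert stays.
Novice (assigned level 1): level 0: 2 − 0 = 2; level 1: 14 − 6 = 8; level 2: 21 − 12 = 9. Novice prefers level 2.
Beginner (assigned level 0): level 0: 2 − 0 = 2; level 1: 14 − 10 = 4; level 2: 21 − 20 = 1. Beginner prefers level 1.
At least one type deviates; the separating profile fails.

No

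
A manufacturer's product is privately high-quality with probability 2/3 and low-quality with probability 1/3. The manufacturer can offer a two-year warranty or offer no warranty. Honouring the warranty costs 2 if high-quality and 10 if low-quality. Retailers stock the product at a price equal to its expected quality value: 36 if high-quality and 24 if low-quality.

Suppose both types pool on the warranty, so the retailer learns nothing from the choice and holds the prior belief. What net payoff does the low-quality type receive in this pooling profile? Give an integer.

22

Pooled price = 2/3·36 + 1/3·24 = 32.
low-quality pays cost 10 for the warranty, so net payoff = 32 − 10 = 22.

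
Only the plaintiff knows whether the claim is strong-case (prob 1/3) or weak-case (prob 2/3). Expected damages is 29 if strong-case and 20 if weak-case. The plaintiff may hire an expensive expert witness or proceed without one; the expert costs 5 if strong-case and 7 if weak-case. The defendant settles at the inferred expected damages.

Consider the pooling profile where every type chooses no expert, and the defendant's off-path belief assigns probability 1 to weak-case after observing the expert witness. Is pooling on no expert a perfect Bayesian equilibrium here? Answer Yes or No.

Yes

On path, the defendant holds the prior and pays 1/3·29 + 2/3·20 = 23. Off path (the expert witness), believing weak-case, it pays 20.
strong-case: no expert nets 23; the expert witness nets 20 − 5 = 15. strong-case stays.
weak-case: no expert nets 23; the expert witness nets 20 − 7 = 13. weak-case stays.
No type deviates, so pooling is sustained.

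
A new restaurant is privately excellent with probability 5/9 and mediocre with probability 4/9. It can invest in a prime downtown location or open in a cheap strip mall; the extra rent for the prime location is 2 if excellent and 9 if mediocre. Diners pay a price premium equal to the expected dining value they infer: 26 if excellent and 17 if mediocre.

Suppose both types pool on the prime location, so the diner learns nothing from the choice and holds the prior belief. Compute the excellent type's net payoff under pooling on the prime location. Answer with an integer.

Pooled price premium = 5/9·26 + 4/9·17 = 22.
excellent pays cost 2 for the prime location, so net payoff = 22 − 2 = 20.

20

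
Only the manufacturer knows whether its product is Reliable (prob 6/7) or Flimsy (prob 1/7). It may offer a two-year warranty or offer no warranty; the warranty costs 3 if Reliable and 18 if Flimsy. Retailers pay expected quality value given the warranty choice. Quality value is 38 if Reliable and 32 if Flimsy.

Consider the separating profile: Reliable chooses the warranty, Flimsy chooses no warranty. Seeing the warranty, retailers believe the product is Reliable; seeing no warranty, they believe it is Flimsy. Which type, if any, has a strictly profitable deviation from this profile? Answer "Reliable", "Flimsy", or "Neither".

The warranty pays 38; no warranty pays 32.
Reliable: assigned the warranty, nets 38 − 3 = 35; deviating to no warranty nets 32.
Flimsy: assigned no warranty, nets 32; deviating to the warranty nets 38 − 18 = 20.
Both types strictly prefer their assigned action; no profitable deviation.

Neither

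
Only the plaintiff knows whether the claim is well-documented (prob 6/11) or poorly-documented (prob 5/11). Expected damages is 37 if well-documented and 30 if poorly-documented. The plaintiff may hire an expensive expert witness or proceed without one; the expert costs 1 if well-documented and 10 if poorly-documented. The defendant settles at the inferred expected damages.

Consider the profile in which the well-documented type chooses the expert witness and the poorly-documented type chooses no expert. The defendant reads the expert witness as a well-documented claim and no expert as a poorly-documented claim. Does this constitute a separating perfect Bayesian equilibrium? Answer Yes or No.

Yes

Under these beliefs, the expert witness earns settlement 37 and no expert earns settlement 30.
well-documented: the expert witness nets 37 − 1 = 36; no expert nets 30. well-documented prefers the expert witness.
poorly-documented: the expert witness nets 37 − 10 = 27; no expert nets 30. poorly-documented prefers no expert.
Neither type deviates, so the separating profile is an equilibrium.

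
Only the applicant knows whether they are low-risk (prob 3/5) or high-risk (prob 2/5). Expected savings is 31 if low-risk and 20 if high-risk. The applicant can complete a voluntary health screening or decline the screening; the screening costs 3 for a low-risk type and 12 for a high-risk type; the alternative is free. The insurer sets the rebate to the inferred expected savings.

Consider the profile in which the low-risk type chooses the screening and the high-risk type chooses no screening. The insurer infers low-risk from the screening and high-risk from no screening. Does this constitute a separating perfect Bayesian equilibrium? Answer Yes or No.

Yes

Under these beliefs, the screening earns rebate 31 and no screening earns rebate 20.
low-risk: the screening nets 31 − 3 = 28; no screening nets 20. low-risk prefers the screening.
high-risk: the screening nets 31 − 12 = 19; no screening nets 20. high-risk prefers no screening.
Neither type deviates, so the separating profile is an equilibrium.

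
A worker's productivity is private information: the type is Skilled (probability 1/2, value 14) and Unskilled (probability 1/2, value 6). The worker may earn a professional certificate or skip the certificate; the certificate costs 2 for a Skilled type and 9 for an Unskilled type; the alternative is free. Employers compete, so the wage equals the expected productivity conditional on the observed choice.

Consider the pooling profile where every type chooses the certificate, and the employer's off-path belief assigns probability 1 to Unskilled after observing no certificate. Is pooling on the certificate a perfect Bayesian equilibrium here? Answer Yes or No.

On path, the employer holds the prior and pays 1/2·14 + 1/2·6 = 10. Off path (no certificate), believing Unskilled, it pays 6.
Skilled: the certificate nets 10 − 2 = 8; no certificate nets 6. Skilled stays.
Unskilled: the certificate nets 10 − 9 = 1; no certificate nets 6. Unskilled would deviate.
A type deviates, so pooling fails.

No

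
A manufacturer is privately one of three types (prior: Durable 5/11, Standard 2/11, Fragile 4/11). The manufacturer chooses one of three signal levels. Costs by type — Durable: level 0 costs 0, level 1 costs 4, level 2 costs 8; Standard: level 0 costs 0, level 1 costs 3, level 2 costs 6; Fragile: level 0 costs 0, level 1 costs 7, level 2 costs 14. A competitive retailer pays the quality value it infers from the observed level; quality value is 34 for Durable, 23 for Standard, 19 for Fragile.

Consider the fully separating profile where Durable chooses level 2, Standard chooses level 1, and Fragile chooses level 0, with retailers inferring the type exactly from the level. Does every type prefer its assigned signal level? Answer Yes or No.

No

Separating prices: level 2 → 34, level 1 → 23, level 0 → 19.
Durable (assigned level 2): level 0: 19 − 0 = 19; level 1: 23 − 4 = 19; level 2: 34 − 8 = 26. Durable stays.
Standard (assigned level 1): level 0: 19 − 0 = 19; level 1: 23 − 3 = 20; level 2: 34 − 6 = 28. Standard prefers level 2.
Fragile (assigned level 0): level 0: 19 − 0 = 19; level 1: 23 − 7 = 16; level 2: 34 − 14 = 20. Fragile prefers level 2.
At least one type deviates; the separating profile fails.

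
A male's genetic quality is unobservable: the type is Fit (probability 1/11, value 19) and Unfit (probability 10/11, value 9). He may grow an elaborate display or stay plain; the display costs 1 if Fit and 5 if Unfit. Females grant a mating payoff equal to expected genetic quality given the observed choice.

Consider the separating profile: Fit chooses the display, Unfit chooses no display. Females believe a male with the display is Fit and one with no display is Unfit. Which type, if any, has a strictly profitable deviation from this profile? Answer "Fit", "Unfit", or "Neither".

The display pays 19; no display pays 9.
Fit: assigned the display, nets 19 − 1 = 18; deviating to no display nets 9.
Unfit: assigned no display, nets 9; deviating to the display nets 19 − 5 = 14.
The Unfit type gains 5 by deviating.

Unfit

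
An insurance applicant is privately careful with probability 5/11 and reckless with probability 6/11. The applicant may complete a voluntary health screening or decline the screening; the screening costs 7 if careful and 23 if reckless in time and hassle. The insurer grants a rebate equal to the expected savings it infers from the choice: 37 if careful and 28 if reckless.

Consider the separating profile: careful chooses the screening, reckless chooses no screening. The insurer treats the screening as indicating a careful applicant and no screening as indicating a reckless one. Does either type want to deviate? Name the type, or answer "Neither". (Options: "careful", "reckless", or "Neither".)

The screening pays 37; no screening pays 28.
careful: assigned the screening, nets 37 − 7 = 30; deviating to no screening nets 28.
reckless: assigned no screening, nets 28; deviating to the screening nets 37 − 23 = 14.
Both types strictly prefer their assigned action; no profitable deviation.

Neither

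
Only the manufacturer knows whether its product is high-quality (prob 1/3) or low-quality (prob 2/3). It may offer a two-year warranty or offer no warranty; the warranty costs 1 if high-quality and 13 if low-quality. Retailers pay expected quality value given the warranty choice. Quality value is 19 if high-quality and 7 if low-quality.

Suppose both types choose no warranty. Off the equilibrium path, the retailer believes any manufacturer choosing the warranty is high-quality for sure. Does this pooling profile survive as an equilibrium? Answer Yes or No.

No

On path, the retailer holds the prior and pays 1/3·19 + 2/3·7 = 11. Off path (the warranty), believing high-quality, it pays 19.
high-quality: no warranty nets 11; the warranty nets 19 − 1 = 18. high-quality would deviate.
low-quality: no warranty nets 11; the warranty nets 19 − 13 = 6. low-quality stays.
A type deviates, so pooling fails.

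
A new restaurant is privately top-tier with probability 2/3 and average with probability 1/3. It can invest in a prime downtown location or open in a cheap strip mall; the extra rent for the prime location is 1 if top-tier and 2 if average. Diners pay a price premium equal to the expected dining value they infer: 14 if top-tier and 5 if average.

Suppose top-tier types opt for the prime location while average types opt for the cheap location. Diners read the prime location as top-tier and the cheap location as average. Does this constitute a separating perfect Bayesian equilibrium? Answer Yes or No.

Under these beliefs, the prime location earns price premium 14 and the cheap location earns price premium 5.
top-tier: the prime location nets 14 − 1 = 13; the cheap location nets 5. top-tier prefers the prime location.
average: the prime location nets 14 − 2 = 12; the cheap location nets 5. average would deviate to the prime location.
average has a profitable deviation, so the profile is not an equilibrium.

No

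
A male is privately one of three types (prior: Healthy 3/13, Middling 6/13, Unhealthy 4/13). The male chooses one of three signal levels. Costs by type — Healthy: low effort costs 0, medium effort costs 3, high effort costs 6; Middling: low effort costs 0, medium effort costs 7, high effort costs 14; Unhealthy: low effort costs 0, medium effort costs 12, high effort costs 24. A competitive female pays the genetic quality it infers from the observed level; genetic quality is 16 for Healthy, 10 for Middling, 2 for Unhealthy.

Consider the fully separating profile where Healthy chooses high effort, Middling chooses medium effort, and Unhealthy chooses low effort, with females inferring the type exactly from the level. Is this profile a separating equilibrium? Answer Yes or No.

Separating mating payoffs: high effort → 16, medium effort → 10, low effort → 2.
Healthy (assigned high effort): low effort: 2 − 0 = 2; medium effort: 10 − 3 = 7; high effort: 16 − 6 = 10. Healthy stays.
Middling (assigned medium effort): low effort: 2 − 0 = 2; medium effort: 10 − 7 = 3; high effort: 16 − 14 = 2. Middling stays.
Unhealthy (assigned low effort): low effort: 2 − 0 = 2; medium effort: 10 − 12 = -2; high effort: 16 − 24 = -8. Unhealthy stays.
Every type prefers its assigned level; separation holds.

Yes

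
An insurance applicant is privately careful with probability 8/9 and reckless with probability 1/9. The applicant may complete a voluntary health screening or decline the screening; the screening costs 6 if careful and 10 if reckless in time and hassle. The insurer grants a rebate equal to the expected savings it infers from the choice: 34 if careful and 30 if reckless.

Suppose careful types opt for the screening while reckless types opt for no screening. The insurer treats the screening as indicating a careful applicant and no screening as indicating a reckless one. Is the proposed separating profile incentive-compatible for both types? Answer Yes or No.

No

Under these beliefs, the screening earns rebate 34 and no screening earns rebate 30.
careful: the screening nets 34 − 6 = 28; no screening nets 30. careful would deviate to no screening.
reckless: the screening nets 34 − 10 = 24; no screening nets 30. reckless prefers no screening.
careful has a profitable deviation, so the profile is not an equilibrium.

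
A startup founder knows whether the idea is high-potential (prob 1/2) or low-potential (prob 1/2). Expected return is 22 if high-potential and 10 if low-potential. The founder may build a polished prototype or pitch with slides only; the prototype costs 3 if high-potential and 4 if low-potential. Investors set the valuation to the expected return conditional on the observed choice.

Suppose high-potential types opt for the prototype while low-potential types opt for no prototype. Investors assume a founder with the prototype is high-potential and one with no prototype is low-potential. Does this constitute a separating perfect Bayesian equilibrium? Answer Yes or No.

Under these beliefs, the prototype earns valuation 22 and no prototype earns valuation 10.
high-potential: the prototype nets 22 − 3 = 19; no prototype nets 10. high-potential prefers the prototype.
low-potential: the prototype nets 22 − 4 = 18; no prototype nets 10. low-potential would deviate to the prototype.
low-potential has a profitable deviation, so the profile is not an equilibrium.

No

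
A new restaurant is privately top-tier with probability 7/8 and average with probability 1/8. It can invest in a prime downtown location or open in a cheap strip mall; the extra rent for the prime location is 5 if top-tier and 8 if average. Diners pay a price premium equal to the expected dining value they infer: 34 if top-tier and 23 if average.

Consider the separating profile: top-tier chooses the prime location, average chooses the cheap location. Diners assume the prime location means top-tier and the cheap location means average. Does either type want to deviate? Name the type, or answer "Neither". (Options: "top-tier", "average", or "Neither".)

average

The prime location pays 34; the cheap location pays 23.
top-tier: assigned the prime location, nets 34 − 5 = 29; deviating to the cheap location nets 23.
average: assigned the cheap location, nets 23; deviating to the prime location nets 34 − 8 = 26.
The average type gains 3 by deviating.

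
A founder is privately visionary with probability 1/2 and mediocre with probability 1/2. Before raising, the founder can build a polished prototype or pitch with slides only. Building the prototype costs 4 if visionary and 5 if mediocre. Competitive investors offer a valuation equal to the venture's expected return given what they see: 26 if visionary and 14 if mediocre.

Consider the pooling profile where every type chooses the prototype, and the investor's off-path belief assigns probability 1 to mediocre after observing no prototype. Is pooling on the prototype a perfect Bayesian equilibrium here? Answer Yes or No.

On path, the investor holds the prior and pays 1/2·26 + 1/2·14 = 20. Off path (no prototype), believing mediocre, it pays 14.
visionary: the prototype nets 20 − 4 = 16; no prototype nets 14. visionary stays.
mediocre: the prototype nets 20 − 5 = 15; no prototype nets 14. mediocre stays.
No type deviates, so pooling is sustained.

Yes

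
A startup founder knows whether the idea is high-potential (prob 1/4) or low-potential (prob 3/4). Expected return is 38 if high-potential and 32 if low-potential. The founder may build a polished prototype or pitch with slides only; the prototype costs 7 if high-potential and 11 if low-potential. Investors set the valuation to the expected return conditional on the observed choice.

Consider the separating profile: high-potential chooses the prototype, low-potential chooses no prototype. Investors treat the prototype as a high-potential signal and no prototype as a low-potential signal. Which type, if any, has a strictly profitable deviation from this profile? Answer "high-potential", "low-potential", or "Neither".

The prototype pays 38; no prototype pays 32.
high-potential: assigned the prototype, nets 38 − 7 = 31; deviating to no prototype nets 32.
low-potential: assigned no prototype, nets 32; deviating to the prototype nets 38 − 11 = 27.
The high-potential type gains 1 by deviating.

high-potential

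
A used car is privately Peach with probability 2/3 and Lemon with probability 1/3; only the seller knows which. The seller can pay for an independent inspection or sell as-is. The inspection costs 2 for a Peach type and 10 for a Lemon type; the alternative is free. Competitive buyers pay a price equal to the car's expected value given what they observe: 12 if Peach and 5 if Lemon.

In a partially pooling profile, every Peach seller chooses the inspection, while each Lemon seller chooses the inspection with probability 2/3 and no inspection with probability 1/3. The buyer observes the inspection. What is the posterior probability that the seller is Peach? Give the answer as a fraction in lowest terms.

3/4

P(the inspection) = (2/3)·1 + (1/3)·(2/3) = 8/9.
By Bayes' rule, P(Peach | the inspection) = (2/3) / (8/9) = 3/4.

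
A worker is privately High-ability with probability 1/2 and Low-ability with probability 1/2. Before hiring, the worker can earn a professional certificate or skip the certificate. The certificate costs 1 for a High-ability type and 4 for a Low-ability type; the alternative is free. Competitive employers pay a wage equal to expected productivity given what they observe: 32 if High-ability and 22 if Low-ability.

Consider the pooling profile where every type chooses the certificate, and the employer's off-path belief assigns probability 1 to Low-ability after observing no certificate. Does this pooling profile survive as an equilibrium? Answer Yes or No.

Yes

On path, the employer holds the prior and pays 1/2·32 + 1/2·22 = 27. Off path (no certificate), believing Low-ability, it pays 22.
High-ability: the certificate nets 27 − 1 = 26; no certificate nets 22. High-ability stays.
Low-ability: the certificate nets 27 − 4 = 23; no certificate nets 22. Low-ability stays.
No type deviates, so pooling is sustained.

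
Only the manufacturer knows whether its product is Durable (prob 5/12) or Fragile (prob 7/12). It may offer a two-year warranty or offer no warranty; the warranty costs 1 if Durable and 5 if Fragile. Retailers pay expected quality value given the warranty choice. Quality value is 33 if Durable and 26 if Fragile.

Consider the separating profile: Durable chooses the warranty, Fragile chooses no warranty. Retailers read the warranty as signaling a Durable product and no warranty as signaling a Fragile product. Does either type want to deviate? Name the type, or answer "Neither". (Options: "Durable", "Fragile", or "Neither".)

The warranty pays 33; no warranty pays 26.
Durable: assigned the warranty, nets 33 − 1 = 32; deviating to no warranty nets 26.
Fragile: assigned no warranty, nets 26; deviating to the warranty nets 33 − 5 = 28.
The Fragile type gains 2 by deviating.

Fragile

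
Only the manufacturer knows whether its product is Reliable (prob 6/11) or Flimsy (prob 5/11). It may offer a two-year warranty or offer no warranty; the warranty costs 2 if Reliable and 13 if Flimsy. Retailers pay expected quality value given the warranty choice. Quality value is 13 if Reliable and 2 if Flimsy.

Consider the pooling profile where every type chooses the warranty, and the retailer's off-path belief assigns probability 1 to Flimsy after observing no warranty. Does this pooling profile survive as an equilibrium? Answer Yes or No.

No

On path, the retailer holds the prior and pays 6/11·13 + 5/11·2 = 8. Off path (no warranty), believing Flimsy, it pays 2.
Reliable: the warranty nets 8 − 2 = 6; no warranty nets 2. Reliable stays.
Flimsy: the warranty nets 8 − 13 = -5; no warranty nets 2. Flimsy would deviate.
A type deviates, so pooling fails.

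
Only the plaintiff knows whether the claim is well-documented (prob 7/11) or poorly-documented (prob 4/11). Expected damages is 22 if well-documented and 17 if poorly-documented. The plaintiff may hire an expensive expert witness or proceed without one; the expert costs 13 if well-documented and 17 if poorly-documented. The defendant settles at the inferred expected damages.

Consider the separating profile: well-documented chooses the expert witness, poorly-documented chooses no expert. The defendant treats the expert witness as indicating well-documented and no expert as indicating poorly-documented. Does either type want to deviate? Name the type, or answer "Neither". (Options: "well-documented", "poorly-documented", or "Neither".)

well-documented

The expert witness pays 22; no expert pays 17.
well-documented: assigned the expert witness, nets 22 − 13 = 9; deviating to no expert nets 17.
poorly-documented: assigned no expert, nets 17; deviating to the expert witness nets 22 − 17 = 5.
The well-documented type gains 8 by deviating.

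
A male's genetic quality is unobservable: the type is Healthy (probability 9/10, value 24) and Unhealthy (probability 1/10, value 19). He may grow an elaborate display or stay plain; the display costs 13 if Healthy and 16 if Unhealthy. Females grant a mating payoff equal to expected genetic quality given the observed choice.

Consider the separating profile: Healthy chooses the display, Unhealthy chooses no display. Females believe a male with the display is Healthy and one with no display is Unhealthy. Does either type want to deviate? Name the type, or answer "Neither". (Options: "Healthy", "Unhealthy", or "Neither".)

Healthy

The display pays 24; no display pays 19.
Healthy: assigned the display, nets 24 − 13 = 11; deviating to no display nets 19.
Unhealthy: assigned no display, nets 19; deviating to the display nets 24 − 16 = 8.
The Healthy type gains 8 by deviating.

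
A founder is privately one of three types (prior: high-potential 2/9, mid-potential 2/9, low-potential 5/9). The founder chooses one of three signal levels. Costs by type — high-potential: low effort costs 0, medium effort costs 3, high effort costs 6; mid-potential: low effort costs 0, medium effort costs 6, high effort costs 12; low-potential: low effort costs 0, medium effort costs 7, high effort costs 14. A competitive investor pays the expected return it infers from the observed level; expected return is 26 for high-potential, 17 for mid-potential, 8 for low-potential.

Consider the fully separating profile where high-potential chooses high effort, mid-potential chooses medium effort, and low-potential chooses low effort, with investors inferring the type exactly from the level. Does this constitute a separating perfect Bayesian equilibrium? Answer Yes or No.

No

Separating valuations: high effort → 26, medium effort → 17, low effort → 8.
high-potential (assigned high effort): low effort: 8 − 0 = 8; medium effort: 17 − 3 = 14; high effort: 26 − 6 = 20. high-potential stays.
mid-potential (assigned medium effort): low effort: 8 − 0 = 8; medium effort: 17 − 6 = 11; high effort: 26 − 12 = 14. mid-potential prefers high effort.
low-potential (assigned low effort): low effort: 8 − 0 = 8; medium effort: 17 − 7 = 10; high effort: 26 − 14 = 12. low-potential prefers high effort.
At least one type deviates; the separating profile fails.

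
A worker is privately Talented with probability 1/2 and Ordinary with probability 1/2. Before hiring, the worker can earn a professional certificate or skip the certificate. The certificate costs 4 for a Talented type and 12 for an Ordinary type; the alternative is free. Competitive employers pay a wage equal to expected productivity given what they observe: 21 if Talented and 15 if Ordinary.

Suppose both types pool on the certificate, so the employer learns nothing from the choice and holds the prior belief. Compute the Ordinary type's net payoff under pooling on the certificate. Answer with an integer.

6

Pooled wage = 1/2·21 + 1/2·15 = 18.
Ordinary pays cost 12 for the certificate, so net payoff = 18 − 12 = 6.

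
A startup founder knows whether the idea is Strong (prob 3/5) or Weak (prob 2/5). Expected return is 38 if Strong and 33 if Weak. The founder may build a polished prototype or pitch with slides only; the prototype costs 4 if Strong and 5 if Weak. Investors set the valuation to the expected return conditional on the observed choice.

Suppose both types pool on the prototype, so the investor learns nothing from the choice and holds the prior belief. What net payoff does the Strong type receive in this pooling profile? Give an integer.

Pooled valuation = 3/5·38 + 2/5·33 = 36.
Strong pays cost 4 for the prototype, so net payoff = 36 − 4 = 32.

32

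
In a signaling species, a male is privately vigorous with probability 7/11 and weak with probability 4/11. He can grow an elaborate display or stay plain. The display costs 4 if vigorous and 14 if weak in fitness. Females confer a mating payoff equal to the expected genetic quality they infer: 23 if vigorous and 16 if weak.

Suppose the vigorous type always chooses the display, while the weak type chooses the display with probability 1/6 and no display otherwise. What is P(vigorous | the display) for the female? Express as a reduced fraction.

21/23

P(the display) = (7/11)·1 + (4/11)·(1/6) = 23/33.
By Bayes' rule, P(vigorous | the display) = (7/11) / (23/33) = 21/23.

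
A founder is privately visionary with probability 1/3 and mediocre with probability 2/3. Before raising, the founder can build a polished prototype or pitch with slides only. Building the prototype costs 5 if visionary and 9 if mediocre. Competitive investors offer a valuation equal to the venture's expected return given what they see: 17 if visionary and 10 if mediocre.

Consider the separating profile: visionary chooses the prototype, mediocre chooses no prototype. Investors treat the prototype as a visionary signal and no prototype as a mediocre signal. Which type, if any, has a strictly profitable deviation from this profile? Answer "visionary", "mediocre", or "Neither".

The prototype pays 17; no prototype pays 10.
visionary: assigned the prototype, nets 17 − 5 = 12; deviating to no prototype nets 10.
mediocre: assigned no prototype, nets 10; deviating to the prototype nets 17 − 9 = 8.
Both types strictly prefer their assigned action; no profitable deviation.

Neither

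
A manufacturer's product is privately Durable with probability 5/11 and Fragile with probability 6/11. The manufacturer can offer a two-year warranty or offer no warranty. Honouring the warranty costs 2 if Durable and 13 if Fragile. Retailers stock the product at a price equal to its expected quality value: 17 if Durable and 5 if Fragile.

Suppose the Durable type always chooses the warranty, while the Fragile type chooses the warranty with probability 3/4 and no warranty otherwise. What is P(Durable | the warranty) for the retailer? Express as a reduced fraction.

P(the warranty) = (5/11)·1 + (6/11)·(3/4) = 19/22.
By Bayes' rule, P(Durable | the warranty) = (5/11) / (19/22) = 10/19.

10/19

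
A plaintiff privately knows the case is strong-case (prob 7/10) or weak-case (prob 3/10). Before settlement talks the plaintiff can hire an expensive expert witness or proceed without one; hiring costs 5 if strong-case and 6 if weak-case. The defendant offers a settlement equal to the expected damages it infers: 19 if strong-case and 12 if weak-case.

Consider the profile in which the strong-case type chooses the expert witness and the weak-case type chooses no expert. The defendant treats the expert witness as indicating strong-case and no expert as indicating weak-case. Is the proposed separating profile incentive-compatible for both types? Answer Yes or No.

Under these beliefs, the expert witness earns settlement 19 and no expert earns settlement 12.
strong-case: the expert witness nets 19 − 5 = 14; no expert nets 12. strong-case prefers the expert witness.
weak-case: the expert witness nets 19 − 6 = 13; no expert nets 12. weak-case would deviate to the expert witness.
weak-case has a profitable deviation, so the profile is not an equilibrium.

No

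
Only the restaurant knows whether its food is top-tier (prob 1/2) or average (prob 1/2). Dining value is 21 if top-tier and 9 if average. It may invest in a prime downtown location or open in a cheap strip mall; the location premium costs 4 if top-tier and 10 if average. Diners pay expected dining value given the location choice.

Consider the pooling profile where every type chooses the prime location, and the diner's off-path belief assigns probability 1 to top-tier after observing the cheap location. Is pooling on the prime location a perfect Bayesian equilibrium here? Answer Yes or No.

No

On path, the diner holds the prior and pays 1/2·21 + 1/2·9 = 15. Off path (the cheap location), believing top-tier, it pays 21.
top-tier: the prime location nets 15 − 4 = 11; the cheap location nets 21. top-tier would deviate.
average: the prime location nets 15 − 10 = 5; the cheap location nets 21. average would deviate.
A type deviates, so pooling fails.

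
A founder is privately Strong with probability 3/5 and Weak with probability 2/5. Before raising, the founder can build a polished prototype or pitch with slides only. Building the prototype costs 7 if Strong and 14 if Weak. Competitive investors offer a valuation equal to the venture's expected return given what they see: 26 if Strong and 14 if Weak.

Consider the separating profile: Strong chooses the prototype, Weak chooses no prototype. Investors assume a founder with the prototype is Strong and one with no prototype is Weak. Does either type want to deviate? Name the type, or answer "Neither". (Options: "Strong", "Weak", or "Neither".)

The prototype pays 26; no prototype pays 14.
Strong: assigned the prototype, nets 26 − 7 = 19; deviating to no prototype nets 14.
Weak: assigned no prototype, nets 14; deviating to the prototype nets 26 − 14 = 12.
Both types strictly prefer their assigned action; no profitable deviation.

Neither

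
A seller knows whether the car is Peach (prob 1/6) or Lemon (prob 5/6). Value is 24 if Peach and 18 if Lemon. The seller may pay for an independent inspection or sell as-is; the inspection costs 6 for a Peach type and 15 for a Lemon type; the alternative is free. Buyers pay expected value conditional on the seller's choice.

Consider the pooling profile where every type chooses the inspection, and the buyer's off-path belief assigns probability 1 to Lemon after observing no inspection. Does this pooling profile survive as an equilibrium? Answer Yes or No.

No

On path, the buyer holds the prior and pays 1/6·24 + 5/6·18 = 19. Off path (no inspection), believing Lemon, it pays 18.
Peach: the inspection nets 19 − 6 = 13; no inspection nets 18. Peach would deviate.
Lemon: the inspection nets 19 − 15 = 4; no inspection nets 18. Lemon would deviate.
A type deviates, so pooling fails.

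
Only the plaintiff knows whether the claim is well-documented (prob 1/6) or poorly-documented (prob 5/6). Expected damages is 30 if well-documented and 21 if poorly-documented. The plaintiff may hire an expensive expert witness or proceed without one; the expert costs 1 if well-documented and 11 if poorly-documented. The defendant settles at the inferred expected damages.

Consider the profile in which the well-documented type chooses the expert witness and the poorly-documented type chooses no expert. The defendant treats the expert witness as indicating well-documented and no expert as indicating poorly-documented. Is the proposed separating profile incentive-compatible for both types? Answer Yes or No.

Under these beliefs, the expert witness earns settlement 30 and no expert earns settlement 21.
well-documented: the expert witness nets 30 − 1 = 29; no expert nets 21. well-documented prefers the expert witness.
poorly-documented: the expert witness nets 30 − 11 = 19; no expert nets 21. poorly-documented prefers no expert.
Neither type deviates, so the separating profile is an equilibrium.

Yes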